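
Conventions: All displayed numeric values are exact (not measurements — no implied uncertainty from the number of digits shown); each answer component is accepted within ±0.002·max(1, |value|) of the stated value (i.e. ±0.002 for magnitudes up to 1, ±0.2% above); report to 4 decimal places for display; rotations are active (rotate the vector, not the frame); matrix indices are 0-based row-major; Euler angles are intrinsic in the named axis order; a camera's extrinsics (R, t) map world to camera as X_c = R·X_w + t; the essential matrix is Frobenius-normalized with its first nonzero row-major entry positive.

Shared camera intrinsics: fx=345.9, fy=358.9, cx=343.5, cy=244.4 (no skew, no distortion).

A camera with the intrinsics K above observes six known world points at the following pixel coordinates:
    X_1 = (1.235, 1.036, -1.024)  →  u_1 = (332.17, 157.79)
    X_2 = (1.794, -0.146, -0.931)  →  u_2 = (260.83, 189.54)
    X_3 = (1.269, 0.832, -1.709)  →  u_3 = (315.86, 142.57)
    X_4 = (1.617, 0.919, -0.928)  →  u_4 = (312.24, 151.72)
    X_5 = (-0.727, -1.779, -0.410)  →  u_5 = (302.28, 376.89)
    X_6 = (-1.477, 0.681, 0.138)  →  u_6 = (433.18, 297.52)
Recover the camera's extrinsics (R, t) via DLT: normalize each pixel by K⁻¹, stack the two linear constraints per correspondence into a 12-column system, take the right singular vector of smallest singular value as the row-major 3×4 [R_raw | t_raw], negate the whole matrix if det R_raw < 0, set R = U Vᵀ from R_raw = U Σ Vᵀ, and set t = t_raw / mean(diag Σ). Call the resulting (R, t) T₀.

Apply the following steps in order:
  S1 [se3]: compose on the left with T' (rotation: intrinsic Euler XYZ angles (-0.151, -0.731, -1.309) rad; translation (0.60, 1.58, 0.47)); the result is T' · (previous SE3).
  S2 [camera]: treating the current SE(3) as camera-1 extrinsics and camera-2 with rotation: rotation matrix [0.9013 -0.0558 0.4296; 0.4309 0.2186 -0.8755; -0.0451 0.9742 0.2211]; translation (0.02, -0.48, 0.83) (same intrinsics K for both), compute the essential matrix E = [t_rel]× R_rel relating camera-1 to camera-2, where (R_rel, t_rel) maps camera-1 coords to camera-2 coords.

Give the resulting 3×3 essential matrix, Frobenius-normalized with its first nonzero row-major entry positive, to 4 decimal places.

source (pnp_recover): camera pose = R=[-0.7217 0.6877 0.0789; -0.6518 -0.7135 0.2570; 0.2331 0.1341 0.9632], t=(0.0698, 0.4095, 6.3472)
after S1 (compose_se3): R=[-0.7634 -0.4701 -0.4430; 0.4665 -0.8756 0.1253; -0.4468 -0.1110 0.8877], t=(-3.3295, 2.3705, 5.4090)
after S2 (essential): [0.2849 0.4608 -0.1162; 0.2775 0.3421 -0.0467; -0.4889 0.2444 -0.4450]

matrix = [0.2849 0.4608 -0.1162; 0.2775 0.3421 -0.0467; -0.4889 0.2444 -0.4450]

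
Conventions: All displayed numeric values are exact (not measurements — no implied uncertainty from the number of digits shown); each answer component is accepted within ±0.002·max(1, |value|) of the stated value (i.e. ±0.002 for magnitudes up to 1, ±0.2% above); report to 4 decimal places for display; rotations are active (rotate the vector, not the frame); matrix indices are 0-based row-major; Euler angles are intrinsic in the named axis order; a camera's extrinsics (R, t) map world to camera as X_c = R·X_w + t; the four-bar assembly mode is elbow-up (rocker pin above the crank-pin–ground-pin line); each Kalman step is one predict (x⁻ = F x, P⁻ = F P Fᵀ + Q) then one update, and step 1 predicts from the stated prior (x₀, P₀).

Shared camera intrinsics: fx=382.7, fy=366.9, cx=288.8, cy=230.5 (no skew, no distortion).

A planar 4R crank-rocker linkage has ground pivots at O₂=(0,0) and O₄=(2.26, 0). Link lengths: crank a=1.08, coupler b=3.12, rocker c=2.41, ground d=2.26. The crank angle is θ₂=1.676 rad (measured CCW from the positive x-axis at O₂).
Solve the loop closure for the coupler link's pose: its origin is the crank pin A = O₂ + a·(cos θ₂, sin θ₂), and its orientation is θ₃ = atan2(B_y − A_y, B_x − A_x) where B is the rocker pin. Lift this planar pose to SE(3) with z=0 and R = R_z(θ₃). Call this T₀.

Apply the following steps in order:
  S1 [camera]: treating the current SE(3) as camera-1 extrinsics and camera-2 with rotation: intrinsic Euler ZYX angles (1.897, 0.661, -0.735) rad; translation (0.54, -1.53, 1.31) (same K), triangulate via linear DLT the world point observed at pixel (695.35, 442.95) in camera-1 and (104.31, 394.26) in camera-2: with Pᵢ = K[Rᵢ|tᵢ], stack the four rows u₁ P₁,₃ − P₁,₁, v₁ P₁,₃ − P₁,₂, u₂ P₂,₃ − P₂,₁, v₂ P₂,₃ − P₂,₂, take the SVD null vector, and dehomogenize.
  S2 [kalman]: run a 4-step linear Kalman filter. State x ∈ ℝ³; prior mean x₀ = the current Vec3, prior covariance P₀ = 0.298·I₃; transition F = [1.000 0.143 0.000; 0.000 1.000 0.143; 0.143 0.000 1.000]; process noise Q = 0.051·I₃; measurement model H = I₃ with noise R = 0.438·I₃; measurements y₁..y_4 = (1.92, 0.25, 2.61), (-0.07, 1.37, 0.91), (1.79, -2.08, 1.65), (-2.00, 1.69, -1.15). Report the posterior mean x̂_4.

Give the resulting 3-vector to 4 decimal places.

source (fourbar_fk): coupler pose = R=[0.9105 -0.4135 0.0000; 0.4135 0.9105 0.0000; 0.0000 0.0000 1.0000], t=(-0.1134, 1.0740, 0.0000)
after S1 (triangulate): (1.8157, -0.8677, 1.7872)
after S2 (kf_track): (0.1528, 0.3166, 0.9938)

result = (0.1528, 0.3166, 0.9938)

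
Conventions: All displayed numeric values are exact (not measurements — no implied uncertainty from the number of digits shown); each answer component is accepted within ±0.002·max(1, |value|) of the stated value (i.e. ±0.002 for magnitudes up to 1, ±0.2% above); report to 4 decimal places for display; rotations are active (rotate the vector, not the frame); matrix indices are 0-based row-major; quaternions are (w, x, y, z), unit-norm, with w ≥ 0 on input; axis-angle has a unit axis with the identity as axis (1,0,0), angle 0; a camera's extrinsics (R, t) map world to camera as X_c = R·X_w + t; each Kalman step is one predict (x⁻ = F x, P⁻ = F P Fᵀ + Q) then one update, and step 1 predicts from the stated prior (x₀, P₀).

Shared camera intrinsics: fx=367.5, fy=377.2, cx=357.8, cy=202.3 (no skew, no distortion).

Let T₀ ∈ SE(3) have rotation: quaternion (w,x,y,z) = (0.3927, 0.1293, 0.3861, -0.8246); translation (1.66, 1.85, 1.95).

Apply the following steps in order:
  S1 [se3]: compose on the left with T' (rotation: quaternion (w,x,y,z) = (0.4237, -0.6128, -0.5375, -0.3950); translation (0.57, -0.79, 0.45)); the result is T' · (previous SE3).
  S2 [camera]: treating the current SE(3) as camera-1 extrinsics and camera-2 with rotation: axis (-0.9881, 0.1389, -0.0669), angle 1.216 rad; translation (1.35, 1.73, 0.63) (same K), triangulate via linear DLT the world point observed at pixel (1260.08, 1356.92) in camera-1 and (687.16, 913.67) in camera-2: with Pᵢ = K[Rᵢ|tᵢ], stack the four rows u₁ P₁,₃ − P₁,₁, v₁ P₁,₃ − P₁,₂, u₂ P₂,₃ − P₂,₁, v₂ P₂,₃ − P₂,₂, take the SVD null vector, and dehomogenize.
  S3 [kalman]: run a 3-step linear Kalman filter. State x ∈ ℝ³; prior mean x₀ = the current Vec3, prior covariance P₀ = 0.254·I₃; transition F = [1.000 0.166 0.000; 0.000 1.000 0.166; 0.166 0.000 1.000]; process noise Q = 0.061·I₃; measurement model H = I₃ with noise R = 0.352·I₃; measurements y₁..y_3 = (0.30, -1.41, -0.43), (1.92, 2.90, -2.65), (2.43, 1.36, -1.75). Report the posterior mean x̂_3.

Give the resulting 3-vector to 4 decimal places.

after S1 (compose_se3): R=[-0.6315 -0.3239 -0.7045; -0.6662 -0.2382 0.7067; -0.3967 0.9156 -0.0654], t=(2.6466, 1.4718, 1.1933)
after S2 (triangulate): (-0.2712, -0.4034, 1.2161)
after S3 (kf_track): (1.3400, 0.8776, -0.8490)

result = (1.3400, 0.8776, -0.8490)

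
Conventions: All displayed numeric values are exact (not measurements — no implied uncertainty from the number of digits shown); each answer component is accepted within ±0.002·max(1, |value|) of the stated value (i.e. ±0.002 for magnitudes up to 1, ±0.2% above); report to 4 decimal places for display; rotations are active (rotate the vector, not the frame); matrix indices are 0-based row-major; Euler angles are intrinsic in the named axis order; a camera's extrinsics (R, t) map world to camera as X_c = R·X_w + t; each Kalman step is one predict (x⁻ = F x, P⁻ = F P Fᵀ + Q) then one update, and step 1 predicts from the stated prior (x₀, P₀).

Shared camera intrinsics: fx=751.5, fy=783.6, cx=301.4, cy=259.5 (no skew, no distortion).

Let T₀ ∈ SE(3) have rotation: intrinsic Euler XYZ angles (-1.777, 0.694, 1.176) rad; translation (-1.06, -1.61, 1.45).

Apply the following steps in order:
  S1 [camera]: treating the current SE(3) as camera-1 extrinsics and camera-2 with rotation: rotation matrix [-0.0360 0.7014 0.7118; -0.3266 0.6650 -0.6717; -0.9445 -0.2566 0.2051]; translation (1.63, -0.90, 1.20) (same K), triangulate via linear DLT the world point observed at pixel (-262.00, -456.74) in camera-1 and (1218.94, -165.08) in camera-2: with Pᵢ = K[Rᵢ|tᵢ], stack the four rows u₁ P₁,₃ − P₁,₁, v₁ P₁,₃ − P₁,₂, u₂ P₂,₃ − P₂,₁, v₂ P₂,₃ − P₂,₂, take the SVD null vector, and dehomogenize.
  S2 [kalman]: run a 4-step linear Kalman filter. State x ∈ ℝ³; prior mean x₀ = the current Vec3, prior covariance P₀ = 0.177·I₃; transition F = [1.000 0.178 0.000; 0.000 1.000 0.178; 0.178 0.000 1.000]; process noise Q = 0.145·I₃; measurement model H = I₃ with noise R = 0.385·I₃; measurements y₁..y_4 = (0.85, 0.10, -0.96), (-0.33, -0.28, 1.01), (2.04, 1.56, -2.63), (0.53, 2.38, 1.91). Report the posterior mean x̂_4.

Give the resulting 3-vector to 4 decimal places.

result = (0.9464, 1.4287, 0.4859)

after S1 (triangulate): (-0.2340, 0.0972, -0.0045)
after S2 (kf_track): (0.9464, 1.4287, 0.4859)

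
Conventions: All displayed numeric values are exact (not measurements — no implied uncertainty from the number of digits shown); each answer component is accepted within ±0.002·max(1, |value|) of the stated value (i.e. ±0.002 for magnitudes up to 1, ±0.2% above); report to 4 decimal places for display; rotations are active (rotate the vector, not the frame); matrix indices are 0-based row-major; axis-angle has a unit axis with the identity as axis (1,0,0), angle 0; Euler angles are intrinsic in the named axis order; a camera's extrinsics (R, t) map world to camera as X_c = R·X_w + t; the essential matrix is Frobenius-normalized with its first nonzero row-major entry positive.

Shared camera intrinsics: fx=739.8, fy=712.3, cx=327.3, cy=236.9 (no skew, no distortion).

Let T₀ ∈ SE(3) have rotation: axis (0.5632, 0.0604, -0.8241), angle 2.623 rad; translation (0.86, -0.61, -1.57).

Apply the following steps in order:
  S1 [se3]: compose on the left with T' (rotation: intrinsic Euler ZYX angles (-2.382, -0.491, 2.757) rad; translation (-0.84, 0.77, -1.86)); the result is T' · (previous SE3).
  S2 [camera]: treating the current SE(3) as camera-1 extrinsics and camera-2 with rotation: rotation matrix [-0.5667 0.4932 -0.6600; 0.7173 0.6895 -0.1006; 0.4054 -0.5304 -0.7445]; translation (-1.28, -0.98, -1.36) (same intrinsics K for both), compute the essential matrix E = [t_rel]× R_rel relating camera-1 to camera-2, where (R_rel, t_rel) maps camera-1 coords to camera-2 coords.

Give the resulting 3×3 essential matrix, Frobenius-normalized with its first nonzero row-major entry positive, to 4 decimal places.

after S1 (compose_se3): R=[0.8684 0.0306 0.4949; -0.0804 -0.9762 0.2014; 0.4892 -0.2147 -0.8453], t=(-0.1756, -0.1912, -0.3729)
after S2 (essential): [0.2134 -0.3660 -0.2100; 0.2571 0.3703 0.4354; -0.5755 0.2087 -0.0942]

matrix = [0.2134 -0.3660 -0.2100; 0.2571 0.3703 0.4354; -0.5755 0.2087 -0.0942]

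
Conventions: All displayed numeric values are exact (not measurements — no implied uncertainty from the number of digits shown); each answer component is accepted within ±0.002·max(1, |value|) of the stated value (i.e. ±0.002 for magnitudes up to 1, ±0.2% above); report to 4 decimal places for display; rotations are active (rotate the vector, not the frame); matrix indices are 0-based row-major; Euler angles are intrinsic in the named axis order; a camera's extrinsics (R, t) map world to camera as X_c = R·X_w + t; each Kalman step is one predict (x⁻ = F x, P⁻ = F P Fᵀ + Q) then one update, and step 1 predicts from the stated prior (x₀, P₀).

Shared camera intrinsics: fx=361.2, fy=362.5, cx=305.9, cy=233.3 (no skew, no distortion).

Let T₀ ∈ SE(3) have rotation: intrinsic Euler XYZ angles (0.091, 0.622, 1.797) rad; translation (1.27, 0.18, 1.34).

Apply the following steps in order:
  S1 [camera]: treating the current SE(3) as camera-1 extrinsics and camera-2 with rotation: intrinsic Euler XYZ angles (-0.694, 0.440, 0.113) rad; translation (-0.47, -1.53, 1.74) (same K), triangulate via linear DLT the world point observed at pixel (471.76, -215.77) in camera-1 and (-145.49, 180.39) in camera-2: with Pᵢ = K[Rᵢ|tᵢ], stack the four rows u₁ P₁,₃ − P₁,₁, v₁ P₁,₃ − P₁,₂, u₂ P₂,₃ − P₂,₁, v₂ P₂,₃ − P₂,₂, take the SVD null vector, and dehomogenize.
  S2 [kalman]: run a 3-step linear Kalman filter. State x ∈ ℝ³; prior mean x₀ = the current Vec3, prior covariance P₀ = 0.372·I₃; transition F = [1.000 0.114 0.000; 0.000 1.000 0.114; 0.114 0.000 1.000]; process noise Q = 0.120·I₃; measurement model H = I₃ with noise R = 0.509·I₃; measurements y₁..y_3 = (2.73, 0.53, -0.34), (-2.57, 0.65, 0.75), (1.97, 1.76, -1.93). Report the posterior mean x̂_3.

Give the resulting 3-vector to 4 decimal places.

after S1 (triangulate): (-1.8824, 1.1424, 0.0185)
after S2 (kf_track): (0.3554, 1.1765, -0.6335)

result = (0.3554, 1.1765, -0.6335)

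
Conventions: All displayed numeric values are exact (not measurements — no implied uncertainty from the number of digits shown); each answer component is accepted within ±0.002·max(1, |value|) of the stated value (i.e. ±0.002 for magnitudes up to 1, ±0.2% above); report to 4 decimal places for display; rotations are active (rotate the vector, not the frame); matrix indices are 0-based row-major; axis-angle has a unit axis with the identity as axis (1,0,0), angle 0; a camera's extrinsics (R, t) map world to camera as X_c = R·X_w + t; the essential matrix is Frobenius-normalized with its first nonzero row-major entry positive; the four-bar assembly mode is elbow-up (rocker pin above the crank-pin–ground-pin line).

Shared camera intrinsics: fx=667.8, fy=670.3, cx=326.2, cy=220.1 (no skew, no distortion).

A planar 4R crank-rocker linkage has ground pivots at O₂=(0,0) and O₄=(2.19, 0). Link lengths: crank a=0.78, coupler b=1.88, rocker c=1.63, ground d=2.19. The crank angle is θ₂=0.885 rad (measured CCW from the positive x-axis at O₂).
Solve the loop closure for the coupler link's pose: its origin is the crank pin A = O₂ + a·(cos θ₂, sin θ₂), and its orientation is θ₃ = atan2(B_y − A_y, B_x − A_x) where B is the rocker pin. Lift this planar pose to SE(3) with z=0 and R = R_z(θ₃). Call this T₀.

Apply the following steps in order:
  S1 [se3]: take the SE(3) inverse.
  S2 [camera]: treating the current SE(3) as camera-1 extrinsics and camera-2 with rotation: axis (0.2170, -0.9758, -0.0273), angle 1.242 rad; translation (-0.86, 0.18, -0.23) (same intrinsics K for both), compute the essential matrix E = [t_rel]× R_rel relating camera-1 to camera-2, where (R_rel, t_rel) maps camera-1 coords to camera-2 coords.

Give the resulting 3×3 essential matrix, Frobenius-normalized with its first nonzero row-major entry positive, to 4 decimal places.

source (fourbar_fk): coupler pose = R=[0.8393 -0.5436 0.0000; 0.5436 0.8393 0.0000; 0.0000 0.0000 1.0000], t=(0.4940, 0.6037, 0.0000)
after S1 (invert_se3): R=[0.8393 0.5436 0.0000; -0.5436 0.8393 0.0000; 0.0000 0.0000 1.0000], t=(-0.7428, -0.2381, 0.0000)
after S2 (essential): [0.3081 -0.3522 0.1884; 0.4976 -0.2234 -0.0581; -0.2946 -0.3179 0.5067]

matrix = [0.3081 -0.3522 0.1884; 0.4976 -0.2234 -0.0581; -0.2946 -0.3179 0.5067]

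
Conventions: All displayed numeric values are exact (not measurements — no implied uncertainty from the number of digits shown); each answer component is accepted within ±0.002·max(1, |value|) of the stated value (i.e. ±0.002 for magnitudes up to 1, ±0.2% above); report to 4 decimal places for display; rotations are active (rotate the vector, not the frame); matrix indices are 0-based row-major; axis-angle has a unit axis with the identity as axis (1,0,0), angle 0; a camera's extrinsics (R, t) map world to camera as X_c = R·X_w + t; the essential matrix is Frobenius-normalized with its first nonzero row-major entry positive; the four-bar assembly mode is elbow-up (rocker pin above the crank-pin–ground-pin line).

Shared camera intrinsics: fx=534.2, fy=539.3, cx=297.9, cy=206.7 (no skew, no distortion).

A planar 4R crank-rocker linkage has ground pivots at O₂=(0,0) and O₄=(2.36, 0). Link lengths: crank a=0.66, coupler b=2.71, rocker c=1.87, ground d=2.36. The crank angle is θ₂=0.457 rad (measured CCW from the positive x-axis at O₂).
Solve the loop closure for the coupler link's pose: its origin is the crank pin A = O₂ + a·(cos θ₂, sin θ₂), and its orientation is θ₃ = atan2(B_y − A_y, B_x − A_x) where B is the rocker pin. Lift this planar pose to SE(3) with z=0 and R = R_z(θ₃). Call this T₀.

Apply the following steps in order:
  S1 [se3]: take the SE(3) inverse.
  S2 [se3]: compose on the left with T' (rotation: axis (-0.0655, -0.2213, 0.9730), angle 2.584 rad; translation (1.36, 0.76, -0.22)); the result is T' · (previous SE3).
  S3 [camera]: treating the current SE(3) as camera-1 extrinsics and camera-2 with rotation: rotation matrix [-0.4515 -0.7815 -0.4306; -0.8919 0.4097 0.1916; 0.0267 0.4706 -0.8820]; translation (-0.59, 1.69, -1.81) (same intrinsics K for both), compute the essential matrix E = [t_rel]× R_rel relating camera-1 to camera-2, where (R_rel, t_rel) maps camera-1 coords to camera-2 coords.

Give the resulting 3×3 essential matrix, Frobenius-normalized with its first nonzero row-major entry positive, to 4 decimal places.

matrix = [0.0936 0.2539 0.4408; 0.4313 -0.0865 0.3890; 0.3721 -0.4668 -0.1769]

source (fourbar_fk): coupler pose = R=[0.8287 -0.5596 0.0000; 0.5596 0.8287 0.0000; 0.0000 0.0000 1.0000], t=(0.5923, 0.2912, 0.0000)
after S1 (invert_se3): R=[0.8287 0.5596 0.0000; -0.5596 0.8287 0.0000; 0.0000 0.0000 1.0000], t=(-0.6538, 0.0901, 0.0000)
after S2 (compose_se3): R=[-0.4235 -0.8749 -0.2349; 0.8731 -0.3251 -0.3634; 0.2416 -0.3590 0.9015], t=(1.8656, 0.3376, -0.2585)
after S3 (essential): [0.0936 0.2539 0.4408; 0.4313 -0.0865 0.3890; 0.3721 -0.4668 -0.1769]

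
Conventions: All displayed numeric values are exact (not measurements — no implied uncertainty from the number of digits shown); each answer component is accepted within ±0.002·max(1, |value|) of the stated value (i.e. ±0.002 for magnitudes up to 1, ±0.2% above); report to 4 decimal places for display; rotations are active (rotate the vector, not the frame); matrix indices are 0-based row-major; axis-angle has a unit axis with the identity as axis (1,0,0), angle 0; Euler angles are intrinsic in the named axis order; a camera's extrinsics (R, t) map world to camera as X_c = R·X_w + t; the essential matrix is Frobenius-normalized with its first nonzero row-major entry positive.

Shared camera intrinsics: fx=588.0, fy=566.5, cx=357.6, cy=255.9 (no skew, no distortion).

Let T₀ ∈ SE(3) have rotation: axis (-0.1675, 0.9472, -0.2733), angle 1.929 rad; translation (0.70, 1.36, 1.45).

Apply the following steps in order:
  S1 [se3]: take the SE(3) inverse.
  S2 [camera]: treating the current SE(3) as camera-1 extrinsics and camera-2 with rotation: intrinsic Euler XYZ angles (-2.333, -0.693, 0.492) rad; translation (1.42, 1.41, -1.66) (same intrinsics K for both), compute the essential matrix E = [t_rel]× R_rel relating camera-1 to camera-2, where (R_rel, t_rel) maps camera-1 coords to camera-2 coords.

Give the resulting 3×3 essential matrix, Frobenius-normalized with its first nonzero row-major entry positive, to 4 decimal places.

after S1 (invert_se3): R=[-0.3126 -0.4703 -0.8253; 0.0417 0.8612 -0.5065; 0.9490 -0.1928 -0.2497], t=(2.0551, -0.4660, -0.0401)
after S2 (essential): [0.1250 -0.6891 -0.0389; -0.4021 -0.0142 -0.5393; -0.1143 -0.0973 -0.1810]

matrix = [0.1250 -0.6891 -0.0389; -0.4021 -0.0142 -0.5393; -0.1143 -0.0973 -0.1810]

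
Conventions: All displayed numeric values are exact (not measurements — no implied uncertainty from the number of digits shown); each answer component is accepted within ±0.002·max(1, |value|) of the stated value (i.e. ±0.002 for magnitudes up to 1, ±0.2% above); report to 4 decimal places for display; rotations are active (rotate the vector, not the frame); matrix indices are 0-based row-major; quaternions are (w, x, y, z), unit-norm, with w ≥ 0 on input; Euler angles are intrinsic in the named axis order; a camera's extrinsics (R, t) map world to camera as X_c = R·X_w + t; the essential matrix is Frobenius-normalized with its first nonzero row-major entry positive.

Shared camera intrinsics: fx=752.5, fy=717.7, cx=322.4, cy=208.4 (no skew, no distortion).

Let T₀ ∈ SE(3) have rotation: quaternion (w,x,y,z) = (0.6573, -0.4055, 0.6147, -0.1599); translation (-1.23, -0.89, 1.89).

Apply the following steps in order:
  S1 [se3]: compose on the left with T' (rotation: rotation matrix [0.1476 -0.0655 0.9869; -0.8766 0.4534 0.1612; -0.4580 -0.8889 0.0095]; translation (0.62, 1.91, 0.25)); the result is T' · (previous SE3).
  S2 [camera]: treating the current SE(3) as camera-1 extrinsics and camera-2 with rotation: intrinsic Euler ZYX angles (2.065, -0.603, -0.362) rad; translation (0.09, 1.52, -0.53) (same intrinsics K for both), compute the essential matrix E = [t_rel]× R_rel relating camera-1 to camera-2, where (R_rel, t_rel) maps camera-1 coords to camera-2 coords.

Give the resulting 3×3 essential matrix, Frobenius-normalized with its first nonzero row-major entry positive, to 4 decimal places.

after S1 (compose_se3): R=[-0.5946 -0.8033 0.0328; -0.6000 0.4162 -0.6832; 0.5352 -0.4260 -0.7295], t=(2.3619, 2.8894, 1.6224)
after S2 (essential): [0.1133 -0.1020 -0.5333; 0.4791 -0.4899 0.0610; -0.0540 0.0667 -0.4601]

matrix = [0.1133 -0.1020 -0.5333; 0.4791 -0.4899 0.0610; -0.0540 0.0667 -0.4601]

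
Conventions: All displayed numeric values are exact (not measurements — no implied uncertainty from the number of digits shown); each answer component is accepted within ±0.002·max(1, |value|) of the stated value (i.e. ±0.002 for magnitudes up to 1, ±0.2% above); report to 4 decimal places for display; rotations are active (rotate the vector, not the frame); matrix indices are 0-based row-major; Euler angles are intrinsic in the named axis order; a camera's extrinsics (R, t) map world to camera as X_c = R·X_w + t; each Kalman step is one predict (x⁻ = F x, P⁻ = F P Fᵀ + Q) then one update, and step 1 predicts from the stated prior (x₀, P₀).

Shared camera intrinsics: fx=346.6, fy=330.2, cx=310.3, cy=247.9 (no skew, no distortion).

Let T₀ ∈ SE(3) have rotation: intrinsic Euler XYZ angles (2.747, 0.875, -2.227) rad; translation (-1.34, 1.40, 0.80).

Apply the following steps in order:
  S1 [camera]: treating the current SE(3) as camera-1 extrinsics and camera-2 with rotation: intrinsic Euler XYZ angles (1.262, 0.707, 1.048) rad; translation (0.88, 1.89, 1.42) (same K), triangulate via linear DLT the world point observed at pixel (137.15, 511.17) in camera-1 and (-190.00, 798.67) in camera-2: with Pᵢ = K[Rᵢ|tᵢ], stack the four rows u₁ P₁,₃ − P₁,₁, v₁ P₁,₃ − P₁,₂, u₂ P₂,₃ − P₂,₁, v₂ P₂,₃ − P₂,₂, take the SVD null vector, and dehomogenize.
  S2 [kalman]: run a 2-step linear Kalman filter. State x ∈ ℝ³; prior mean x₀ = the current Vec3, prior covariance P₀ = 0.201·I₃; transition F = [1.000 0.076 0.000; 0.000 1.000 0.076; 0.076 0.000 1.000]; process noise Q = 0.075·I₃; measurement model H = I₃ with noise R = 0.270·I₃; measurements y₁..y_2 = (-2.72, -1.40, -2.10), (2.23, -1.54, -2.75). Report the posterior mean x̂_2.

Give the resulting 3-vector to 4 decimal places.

result = (-0.0954, -0.7231, -2.4278)

after S1 (triangulate): (-1.0340, 1.5809, -1.9191)
after S2 (kf_track): (-0.0954, -0.7231, -2.4278)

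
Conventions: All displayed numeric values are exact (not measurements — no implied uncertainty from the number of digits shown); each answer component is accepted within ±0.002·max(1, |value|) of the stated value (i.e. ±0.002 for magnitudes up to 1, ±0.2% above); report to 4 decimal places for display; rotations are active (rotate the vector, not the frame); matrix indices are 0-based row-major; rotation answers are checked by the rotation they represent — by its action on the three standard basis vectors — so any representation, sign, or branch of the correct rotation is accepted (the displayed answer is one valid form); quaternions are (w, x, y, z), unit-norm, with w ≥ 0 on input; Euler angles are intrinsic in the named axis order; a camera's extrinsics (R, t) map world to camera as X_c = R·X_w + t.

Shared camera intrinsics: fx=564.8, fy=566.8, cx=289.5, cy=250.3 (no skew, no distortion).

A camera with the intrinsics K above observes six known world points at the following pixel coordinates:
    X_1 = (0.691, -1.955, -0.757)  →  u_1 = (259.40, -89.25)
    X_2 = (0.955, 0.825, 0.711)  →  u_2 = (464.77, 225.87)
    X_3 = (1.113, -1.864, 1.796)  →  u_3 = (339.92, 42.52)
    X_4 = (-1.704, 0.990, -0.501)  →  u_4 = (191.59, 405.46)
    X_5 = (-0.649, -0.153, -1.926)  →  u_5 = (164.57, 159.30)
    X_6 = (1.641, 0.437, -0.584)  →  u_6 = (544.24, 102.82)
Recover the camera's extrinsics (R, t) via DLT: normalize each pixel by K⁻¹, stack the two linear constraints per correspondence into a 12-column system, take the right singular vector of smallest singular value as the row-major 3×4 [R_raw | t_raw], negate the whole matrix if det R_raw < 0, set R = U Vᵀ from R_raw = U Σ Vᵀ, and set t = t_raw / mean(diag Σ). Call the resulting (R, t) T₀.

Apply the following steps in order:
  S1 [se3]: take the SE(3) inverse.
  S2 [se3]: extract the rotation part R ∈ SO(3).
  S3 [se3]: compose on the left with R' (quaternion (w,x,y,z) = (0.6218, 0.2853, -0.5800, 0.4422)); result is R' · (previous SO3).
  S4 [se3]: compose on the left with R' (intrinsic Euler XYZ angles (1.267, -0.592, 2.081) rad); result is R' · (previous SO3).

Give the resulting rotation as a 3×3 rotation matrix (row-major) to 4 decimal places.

source (pnp_recover): camera pose = R=[0.8489 0.5009 0.1691; -0.5202 0.8484 0.0982; -0.0942 -0.1713 0.9807], t=(0.2900, -0.5000, 4.8000)
after S1 (invert_se3): R=[0.8489 -0.5202 -0.0942; 0.5009 0.8484 -0.1713; 0.1691 0.0982 0.9807], t=(-0.0539, 1.1013, -4.7073)
after S2 (rot_of_se3): [0.8489 -0.5202 -0.0942; 0.5009 0.8484 -0.1713; 0.1691 0.0982 0.9807]
after S3 (compose_so3): [-0.5748 -0.7602 -0.3030; 0.2626 0.1793 -0.9481; 0.7751 -0.6245 0.0965]
after S4 (compose_so3): [-0.3897 0.5267 0.7555; -0.8295 0.1555 -0.5364; -0.4000 -0.8357 0.3763]

rotation (matrix) = ((-0.3897, 0.5267, 0.7555), (-0.8295, 0.1555, -0.5364), (-0.4000, -0.8357, 0.3763))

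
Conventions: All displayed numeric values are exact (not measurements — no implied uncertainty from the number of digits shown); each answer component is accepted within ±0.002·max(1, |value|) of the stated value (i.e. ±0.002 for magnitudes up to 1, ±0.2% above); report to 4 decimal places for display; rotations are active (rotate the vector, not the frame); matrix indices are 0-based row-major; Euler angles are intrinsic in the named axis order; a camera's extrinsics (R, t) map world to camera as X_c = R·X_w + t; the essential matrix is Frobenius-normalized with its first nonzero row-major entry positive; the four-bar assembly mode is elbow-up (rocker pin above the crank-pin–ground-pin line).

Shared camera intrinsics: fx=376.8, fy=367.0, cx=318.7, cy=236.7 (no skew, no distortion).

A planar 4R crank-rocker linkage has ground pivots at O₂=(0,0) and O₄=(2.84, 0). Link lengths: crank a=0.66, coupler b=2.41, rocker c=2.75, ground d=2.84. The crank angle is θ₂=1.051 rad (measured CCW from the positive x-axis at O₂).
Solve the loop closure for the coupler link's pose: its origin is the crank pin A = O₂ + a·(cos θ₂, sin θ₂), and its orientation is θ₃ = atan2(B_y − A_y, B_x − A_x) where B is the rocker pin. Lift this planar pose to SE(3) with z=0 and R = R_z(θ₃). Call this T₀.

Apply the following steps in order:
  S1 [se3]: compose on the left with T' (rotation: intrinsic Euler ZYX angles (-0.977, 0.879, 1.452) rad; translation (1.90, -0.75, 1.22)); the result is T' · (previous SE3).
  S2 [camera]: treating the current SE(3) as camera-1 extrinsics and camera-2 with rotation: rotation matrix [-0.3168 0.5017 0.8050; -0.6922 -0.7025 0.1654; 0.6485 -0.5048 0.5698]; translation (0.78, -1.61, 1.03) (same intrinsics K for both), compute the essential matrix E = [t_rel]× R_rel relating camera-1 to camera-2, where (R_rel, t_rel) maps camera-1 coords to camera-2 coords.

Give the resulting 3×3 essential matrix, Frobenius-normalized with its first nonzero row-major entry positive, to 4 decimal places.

matrix = [0.0919 -0.4193 -0.0302; -0.1276 0.4688 0.3353; -0.0103 0.2878 -0.6192]

source (fourbar_fk): coupler pose = R=[0.5879 -0.8090 0.0000; 0.8090 0.5879 0.0000; 0.0000 0.0000 1.0000], t=(0.3278, 0.5728, 0.0000)
after S1 (compose_se3): R=[0.6354 0.0205 -0.7719; -0.7699 0.0941 -0.6312; 0.0597 0.9953 0.0756], t=(2.3184, -1.2484, 1.3304)
after S2 (essential): [0.0919 -0.4193 -0.0302; -0.1276 0.4688 0.3353; -0.0103 0.2878 -0.6192]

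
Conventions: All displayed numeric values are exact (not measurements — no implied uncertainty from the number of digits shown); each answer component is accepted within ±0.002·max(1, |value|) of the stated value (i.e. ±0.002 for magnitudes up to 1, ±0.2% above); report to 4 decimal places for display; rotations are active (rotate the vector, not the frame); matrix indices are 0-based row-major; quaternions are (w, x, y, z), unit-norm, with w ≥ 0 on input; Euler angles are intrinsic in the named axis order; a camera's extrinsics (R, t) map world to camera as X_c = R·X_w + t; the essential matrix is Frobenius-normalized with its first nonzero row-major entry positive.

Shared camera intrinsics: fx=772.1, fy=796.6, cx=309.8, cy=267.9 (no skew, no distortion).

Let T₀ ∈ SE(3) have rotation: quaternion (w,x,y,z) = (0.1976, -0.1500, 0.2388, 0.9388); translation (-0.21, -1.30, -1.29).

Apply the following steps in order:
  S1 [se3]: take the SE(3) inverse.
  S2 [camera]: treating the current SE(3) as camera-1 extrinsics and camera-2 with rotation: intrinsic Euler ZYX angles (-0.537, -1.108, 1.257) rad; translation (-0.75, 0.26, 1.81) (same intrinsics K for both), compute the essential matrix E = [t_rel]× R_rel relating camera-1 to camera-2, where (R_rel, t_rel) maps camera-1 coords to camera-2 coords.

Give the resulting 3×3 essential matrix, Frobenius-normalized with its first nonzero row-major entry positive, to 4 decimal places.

matrix = [0.4396 -0.2608 -0.1098; -0.2197 -0.3323 0.5644; -0.3519 0.3483 -0.0658]

after S1 (invert_se3): R=[-0.8769 0.2994 -0.3760; -0.4427 -0.8078 0.3891; -0.1873 0.5077 0.8409], t=(-0.2800, -0.6412, 1.7055)
after S2 (essential): [0.4396 -0.2608 -0.1098; -0.2197 -0.3323 0.5644; -0.3519 0.3483 -0.0658]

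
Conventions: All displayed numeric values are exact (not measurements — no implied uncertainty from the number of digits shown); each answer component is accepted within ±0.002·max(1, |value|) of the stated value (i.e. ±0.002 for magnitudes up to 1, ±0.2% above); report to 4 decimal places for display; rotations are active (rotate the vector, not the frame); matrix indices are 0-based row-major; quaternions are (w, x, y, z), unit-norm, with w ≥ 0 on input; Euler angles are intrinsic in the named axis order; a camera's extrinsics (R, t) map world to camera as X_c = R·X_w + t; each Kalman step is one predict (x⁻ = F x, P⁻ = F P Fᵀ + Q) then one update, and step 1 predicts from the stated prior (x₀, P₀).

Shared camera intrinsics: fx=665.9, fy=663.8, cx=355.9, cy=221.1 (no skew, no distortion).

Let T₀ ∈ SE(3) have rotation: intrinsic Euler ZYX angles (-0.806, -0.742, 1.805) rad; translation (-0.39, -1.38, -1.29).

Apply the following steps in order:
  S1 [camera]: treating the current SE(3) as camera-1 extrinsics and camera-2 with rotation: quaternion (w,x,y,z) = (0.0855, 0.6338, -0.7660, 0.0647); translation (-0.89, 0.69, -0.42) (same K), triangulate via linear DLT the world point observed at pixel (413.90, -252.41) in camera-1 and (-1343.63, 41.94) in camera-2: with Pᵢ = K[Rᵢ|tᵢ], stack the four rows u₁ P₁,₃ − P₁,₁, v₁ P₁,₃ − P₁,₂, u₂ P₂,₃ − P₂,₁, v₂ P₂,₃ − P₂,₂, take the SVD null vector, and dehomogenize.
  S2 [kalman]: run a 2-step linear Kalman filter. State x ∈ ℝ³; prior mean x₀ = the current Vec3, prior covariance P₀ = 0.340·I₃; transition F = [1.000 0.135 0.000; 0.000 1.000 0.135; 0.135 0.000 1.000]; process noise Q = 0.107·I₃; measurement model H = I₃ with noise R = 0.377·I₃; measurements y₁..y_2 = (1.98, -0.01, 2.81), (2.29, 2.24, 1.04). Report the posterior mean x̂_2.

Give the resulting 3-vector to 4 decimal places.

after S1 (triangulate): (1.5823, 1.6122, -1.1543)
after S2 (kf_track): (2.1912, 1.5062, 1.2427)

result = (2.1912, 1.5062, 1.2427)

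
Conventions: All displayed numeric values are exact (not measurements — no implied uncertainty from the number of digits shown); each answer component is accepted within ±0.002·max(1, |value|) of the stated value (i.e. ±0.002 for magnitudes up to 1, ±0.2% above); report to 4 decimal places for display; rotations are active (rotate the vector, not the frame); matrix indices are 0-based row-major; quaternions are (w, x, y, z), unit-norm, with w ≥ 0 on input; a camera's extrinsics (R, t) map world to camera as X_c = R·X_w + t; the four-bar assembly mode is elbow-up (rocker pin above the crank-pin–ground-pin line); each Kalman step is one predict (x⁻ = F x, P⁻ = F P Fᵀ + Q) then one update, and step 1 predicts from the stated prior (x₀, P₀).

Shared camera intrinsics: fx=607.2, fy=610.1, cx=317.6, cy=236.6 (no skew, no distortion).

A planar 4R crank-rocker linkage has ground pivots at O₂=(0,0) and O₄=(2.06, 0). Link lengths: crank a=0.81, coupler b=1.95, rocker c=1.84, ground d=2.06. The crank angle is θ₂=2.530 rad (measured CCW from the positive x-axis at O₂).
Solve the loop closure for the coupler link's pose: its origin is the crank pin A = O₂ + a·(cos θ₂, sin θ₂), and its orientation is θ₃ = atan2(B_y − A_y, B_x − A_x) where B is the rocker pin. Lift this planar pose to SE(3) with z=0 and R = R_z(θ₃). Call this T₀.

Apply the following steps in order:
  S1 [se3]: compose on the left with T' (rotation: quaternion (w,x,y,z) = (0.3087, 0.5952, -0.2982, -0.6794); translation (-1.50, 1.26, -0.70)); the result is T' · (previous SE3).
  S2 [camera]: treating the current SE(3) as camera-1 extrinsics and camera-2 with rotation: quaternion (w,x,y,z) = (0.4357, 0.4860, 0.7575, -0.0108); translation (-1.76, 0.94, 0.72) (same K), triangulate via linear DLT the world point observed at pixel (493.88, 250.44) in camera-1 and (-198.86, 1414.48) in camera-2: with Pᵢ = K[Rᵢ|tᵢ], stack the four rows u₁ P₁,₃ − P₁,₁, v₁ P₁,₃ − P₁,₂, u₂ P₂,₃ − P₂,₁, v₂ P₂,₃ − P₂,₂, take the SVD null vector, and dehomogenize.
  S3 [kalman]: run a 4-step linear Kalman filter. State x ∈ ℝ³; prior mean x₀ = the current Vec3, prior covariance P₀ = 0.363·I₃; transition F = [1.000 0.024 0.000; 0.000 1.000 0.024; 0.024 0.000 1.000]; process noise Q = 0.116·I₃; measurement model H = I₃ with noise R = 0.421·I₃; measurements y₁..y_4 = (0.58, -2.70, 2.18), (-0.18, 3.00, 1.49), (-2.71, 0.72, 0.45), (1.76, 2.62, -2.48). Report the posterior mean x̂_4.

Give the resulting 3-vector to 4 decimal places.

result = (0.2036, 1.6196, -0.6041)

source (fourbar_fk): coupler pose = R=[0.8483 -0.5295 0.0000; 0.5295 0.8483 0.0000; 0.0000 0.0000 1.0000], t=(-0.6632, 0.4651, 0.0000)
after S1 (compose_se3): R=[-0.0515 0.1081 -0.9928; -0.9913 -0.1257 0.0377; -0.1207 0.9862 0.1137], t=(-1.4031, 1.4798, 0.0736)
after S2 (triangulate): (1.1343, 1.9931, -1.7529)
after S3 (kf_track): (0.2036, 1.6196, -0.6041)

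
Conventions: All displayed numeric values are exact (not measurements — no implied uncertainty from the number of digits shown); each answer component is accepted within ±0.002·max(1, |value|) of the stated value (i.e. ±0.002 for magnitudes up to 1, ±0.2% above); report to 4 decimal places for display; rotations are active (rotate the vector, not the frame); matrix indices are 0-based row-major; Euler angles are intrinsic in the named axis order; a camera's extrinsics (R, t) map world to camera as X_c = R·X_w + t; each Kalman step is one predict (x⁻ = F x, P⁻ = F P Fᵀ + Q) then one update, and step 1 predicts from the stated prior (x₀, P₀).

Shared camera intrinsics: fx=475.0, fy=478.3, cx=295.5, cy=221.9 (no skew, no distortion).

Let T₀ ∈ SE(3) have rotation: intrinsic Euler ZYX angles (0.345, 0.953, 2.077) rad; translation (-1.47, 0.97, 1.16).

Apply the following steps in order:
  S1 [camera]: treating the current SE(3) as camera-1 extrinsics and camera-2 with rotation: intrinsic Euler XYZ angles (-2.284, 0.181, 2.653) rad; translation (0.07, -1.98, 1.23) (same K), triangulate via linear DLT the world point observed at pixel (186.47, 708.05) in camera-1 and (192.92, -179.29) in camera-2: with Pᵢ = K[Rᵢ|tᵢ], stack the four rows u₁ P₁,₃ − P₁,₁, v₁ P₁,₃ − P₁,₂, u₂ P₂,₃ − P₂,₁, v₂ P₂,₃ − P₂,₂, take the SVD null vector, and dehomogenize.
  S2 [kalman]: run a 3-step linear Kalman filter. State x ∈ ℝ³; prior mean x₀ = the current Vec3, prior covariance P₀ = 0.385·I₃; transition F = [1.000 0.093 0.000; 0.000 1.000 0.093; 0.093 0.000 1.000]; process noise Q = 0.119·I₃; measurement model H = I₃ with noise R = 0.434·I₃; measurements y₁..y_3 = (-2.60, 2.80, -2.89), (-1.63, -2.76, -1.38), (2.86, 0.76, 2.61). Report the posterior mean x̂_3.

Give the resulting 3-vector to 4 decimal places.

after S1 (triangulate): (-0.0819, 1.0612, -1.5906)
after S2 (kf_track): (0.4630, 0.2129, -0.0568)

result = (0.4630, 0.2129, -0.0568)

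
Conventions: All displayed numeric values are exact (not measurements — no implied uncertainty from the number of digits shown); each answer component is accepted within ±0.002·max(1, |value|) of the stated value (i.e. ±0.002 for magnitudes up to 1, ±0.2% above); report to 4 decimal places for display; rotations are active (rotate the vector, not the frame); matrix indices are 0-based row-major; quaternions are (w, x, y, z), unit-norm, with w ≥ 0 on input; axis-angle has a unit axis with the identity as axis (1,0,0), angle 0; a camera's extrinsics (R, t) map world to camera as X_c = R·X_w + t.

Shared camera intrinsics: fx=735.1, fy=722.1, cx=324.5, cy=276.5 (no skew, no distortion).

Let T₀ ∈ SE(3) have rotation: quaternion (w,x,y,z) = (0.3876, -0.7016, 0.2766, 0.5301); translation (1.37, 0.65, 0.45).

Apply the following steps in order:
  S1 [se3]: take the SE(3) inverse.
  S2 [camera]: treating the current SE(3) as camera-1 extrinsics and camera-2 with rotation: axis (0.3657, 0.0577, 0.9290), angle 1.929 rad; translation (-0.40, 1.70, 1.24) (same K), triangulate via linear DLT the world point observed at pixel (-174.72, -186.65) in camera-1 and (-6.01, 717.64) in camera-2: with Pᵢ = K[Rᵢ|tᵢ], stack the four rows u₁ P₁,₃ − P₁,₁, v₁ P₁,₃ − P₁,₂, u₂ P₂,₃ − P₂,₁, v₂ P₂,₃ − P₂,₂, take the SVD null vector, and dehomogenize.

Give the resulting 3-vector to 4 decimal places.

after S1 (invert_se3): R=[0.2850 0.0228 -0.9583; -0.7991 -0.5465 -0.2506; -0.5294 0.8371 -0.1375], t=(0.0260, 1.5627, 0.2430)
after S2 (triangulate): (1.1996, 1.5992, 0.9958)

result = (1.1996, 1.5992, 0.9958)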